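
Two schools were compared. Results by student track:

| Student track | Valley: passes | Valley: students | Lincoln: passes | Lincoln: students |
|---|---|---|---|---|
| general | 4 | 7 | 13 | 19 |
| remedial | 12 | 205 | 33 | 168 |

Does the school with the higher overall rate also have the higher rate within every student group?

General: Valley 4/7 = 57.1%, Lincoln 13/19 = 68.4% → Lincoln
Remedial: Valley 12/205 = 5.9%, Lincoln 33/168 = 19.6% → Lincoln
Overall: Valley 16/212 = 7.5%, Lincoln 46/187 = 24.6% → Lincoln
Lincoln wins overall and in every student group — no reversal.

Yes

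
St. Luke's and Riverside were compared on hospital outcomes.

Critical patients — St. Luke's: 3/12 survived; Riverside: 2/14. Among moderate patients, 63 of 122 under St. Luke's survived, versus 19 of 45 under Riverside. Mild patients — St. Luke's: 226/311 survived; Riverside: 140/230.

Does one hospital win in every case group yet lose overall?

Critical: St. Luke's 3/12 = 25.0%, Riverside 2/14 = 14.3% → St. Luke's
Moderate: St. Luke's 63/122 = 51.6%, Riverside 19/45 = 42.2% → St. Luke's
Mild: St. Luke's 226/311 = 72.7%, Riverside 140/230 = 60.9% → St. Luke's
Overall: St. Luke's 292/445 = 65.6%, Riverside 161/289 = 55.7% → St. Luke's
St. Luke's wins overall and in every case group — no reversal.

No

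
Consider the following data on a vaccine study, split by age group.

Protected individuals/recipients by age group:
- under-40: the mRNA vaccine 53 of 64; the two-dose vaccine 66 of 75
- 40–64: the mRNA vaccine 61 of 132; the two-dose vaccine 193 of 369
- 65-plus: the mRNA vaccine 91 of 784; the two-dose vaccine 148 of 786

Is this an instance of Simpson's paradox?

No

Under-40: the mRNA vaccine 53/64 = 82.8%, the two-dose vaccine 66/75 = 88.0% → the two-dose vaccine
40–64: the mRNA vaccine 61/132 = 46.2%, the two-dose vaccine 193/369 = 52.3% → the two-dose vaccine
65-plus: the mRNA vaccine 91/784 = 11.6%, the two-dose vaccine 148/786 = 18.8% → the two-dose vaccine
Overall: the mRNA vaccine 205/980 = 20.9%, the two-dose vaccine 407/1230 = 33.1% → the two-dose vaccine
The two-dose vaccine wins overall and in every age group — no reversal.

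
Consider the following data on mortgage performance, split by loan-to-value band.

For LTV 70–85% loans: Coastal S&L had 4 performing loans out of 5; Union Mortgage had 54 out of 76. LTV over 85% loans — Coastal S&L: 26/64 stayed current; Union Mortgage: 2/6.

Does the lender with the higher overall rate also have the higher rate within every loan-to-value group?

No

LTV 70–85%: Coastal S&L 4/5 = 80.0%, Union Mortgage 54/76 = 71.1% → Coastal S&L
LTV over 85%: Coastal S&L 26/64 = 40.6%, Union Mortgage 2/6 = 33.3% → Coastal S&L
Overall: Coastal S&L 30/69 = 43.5%, Union Mortgage 56/82 = 68.3% → Union Mortgage
Coastal S&L wins each loan-to-value group but Union Mortgage wins overall — the comparison reverses. Coastal S&L's loans skew toward LTV over 85%, which has a lower base rate.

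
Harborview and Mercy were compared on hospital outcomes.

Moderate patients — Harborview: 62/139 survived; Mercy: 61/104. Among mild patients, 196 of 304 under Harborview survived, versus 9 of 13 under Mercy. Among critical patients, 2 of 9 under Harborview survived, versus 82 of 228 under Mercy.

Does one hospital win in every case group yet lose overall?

Yes

Moderate: Harborview 62/139 = 44.6%, Mercy 61/104 = 58.7% → Mercy
Mild: Harborview 196/304 = 64.5%, Mercy 9/13 = 69.2% → Mercy
Critical: Harborview 2/9 = 22.2%, Mercy 82/228 = 36.0% → Mercy
Overall: Harborview 260/452 = 57.5%, Mercy 152/345 = 44.1% → Harborview
Mercy wins each case group but Harborview wins overall — the comparison reverses. Mercy's patients skew toward critical, which has a lower base rate.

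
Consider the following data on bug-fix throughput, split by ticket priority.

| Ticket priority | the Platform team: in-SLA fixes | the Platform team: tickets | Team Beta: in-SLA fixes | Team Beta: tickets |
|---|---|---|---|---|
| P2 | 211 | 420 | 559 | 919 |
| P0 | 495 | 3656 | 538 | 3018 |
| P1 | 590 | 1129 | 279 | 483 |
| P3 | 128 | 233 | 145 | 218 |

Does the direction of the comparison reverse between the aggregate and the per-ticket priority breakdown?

P2: the Platform team 211/420 = 50.2%, Team Beta 559/919 = 60.8% → Team Beta
P0: the Platform team 495/3656 = 13.5%, Team Beta 538/3018 = 17.8% → Team Beta
P1: the Platform team 590/1129 = 52.3%, Team Beta 279/483 = 57.8% → Team Beta
P3: the Platform team 128/233 = 54.9%, Team Beta 145/218 = 66.5% → Team Beta
Overall: the Platform team 1424/5438 = 26.2%, Team Beta 1521/4638 = 32.8% → Team Beta
Team Beta wins overall and in every ticket group — no reversal.

No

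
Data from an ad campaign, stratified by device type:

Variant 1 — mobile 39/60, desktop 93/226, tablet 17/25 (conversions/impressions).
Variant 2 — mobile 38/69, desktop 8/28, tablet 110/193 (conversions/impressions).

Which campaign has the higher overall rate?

Mobile: Variant 1 39/60 = 65.0%, Variant 2 38/69 = 55.1% → Variant 1
Desktop: Variant 1 93/226 = 41.2%, Variant 2 8/28 = 28.6% → Variant 1
Tablet: Variant 1 17/25 = 68.0%, Variant 2 110/193 = 57.0% → Variant 1
Overall: Variant 1 149/311 = 47.9%, Variant 2 156/290 = 53.8% → Variant 2
(Variant 1 wins every device group but Variant 2 wins overall — Variant 1's impressions skew toward the low-rate desktop group.)

Variant 2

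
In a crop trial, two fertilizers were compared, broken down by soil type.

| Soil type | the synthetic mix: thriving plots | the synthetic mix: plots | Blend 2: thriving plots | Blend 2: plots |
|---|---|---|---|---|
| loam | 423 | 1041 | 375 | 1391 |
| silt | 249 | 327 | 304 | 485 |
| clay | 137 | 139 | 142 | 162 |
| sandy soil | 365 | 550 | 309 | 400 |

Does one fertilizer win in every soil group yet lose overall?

Loam: the synthetic mix 423/1041 = 40.6%, Blend 2 375/1391 = 27.0% → the synthetic mix
Silt: the synthetic mix 249/327 = 76.1%, Blend 2 304/485 = 62.7% → the synthetic mix
Clay: the synthetic mix 137/139 = 98.6%, Blend 2 142/162 = 87.7% → the synthetic mix
Sandy soil: the synthetic mix 365/550 = 66.4%, Blend 2 309/400 = 77.2% → Blend 2
Overall: the synthetic mix 1174/2057 = 57.1%, Blend 2 1130/2438 = 46.3% → the synthetic mix
Neither sweeps: the synthetic mix wins 3 of 4 groups, Blend 2 wins 1. The synthetic mix wins overall but not every group — no Simpson reversal.

No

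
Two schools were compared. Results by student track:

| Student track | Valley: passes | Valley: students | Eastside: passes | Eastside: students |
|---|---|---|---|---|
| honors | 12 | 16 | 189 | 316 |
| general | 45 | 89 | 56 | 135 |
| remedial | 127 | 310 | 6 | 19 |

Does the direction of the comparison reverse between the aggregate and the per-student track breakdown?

Honors: Valley 12/16 = 75.0%, Eastside 189/316 = 59.8% → Valley
General: Valley 45/89 = 50.6%, Eastside 56/135 = 41.5% → Valley
Remedial: Valley 127/310 = 41.0%, Eastside 6/19 = 31.6% → Valley
Overall: Valley 184/415 = 44.3%, Eastside 251/470 = 53.4% → Eastside
Valley wins each student group but Eastside wins overall — the comparison reverses. Valley's students skew toward remedial, which has a lower base rate.

Yes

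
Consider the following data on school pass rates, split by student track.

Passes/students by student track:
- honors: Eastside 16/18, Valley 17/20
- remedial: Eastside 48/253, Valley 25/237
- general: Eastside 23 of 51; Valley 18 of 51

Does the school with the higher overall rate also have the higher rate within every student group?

Honors: Eastside 16/18 = 88.9%, Valley 17/20 = 85.0% → Eastside
Remedial: Eastside 48/253 = 19.0%, Valley 25/237 = 10.5% → Eastside
General: Eastside 23/51 = 45.1%, Valley 18/51 = 35.3% → Eastside
Overall: Eastside 87/322 = 27.0%, Valley 60/308 = 19.5% → Eastside
Eastside wins overall and in every student group — no reversal.

Yes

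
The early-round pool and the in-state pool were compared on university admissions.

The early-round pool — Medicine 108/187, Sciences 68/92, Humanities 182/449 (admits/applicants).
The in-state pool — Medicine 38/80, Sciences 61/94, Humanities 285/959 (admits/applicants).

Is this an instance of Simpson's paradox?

No

Medicine: the early-round pool 108/187 = 57.8%, the in-state pool 38/80 = 47.5% → the early-round pool
Sciences: the early-round pool 68/92 = 73.9%, the in-state pool 61/94 = 64.9% → the early-round pool
Humanities: the early-round pool 182/449 = 40.5%, the in-state pool 285/959 = 29.7% → the early-round pool
Overall: the early-round pool 358/728 = 49.2%, the in-state pool 384/1133 = 33.9% → the early-round pool
The early-round pool wins overall and in every department group — no reversal.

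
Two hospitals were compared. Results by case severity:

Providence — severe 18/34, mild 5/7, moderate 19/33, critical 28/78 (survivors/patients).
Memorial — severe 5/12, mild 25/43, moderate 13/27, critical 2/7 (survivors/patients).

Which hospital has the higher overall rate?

Memorial

Severe: Providence 18/34 = 52.9%, Memorial 5/12 = 41.7% → Providence
Mild: Providence 5/7 = 71.4%, Memorial 25/43 = 58.1% → Providence
Moderate: Providence 19/33 = 57.6%, Memorial 13/27 = 48.1% → Providence
Critical: Providence 28/78 = 35.9%, Memorial 2/7 = 28.6% → Providence
Overall: Providence 70/152 = 46.1%, Memorial 45/89 = 50.6% → Memorial
(Providence wins every case group but Memorial wins overall — Providence's patients skew toward the low-rate critical group.)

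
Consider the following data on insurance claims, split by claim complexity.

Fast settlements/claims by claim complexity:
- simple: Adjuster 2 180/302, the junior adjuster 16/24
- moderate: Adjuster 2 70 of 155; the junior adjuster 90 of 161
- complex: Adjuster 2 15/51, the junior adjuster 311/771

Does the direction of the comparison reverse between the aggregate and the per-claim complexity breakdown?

Yes

Simple: Adjuster 2 180/302 = 59.6%, the junior adjuster 16/24 = 66.7% → the junior adjuster
Moderate: Adjuster 2 70/155 = 45.2%, the junior adjuster 90/161 = 55.9% → the junior adjuster
Complex: Adjuster 2 15/51 = 29.4%, the junior adjuster 311/771 = 40.3% → the junior adjuster
Overall: Adjuster 2 265/508 = 52.2%, the junior adjuster 417/956 = 43.6% → Adjuster 2
The junior adjuster wins each claim group but Adjuster 2 wins overall — the comparison reverses. The junior adjuster's claims skew toward complex, which has a lower base rate.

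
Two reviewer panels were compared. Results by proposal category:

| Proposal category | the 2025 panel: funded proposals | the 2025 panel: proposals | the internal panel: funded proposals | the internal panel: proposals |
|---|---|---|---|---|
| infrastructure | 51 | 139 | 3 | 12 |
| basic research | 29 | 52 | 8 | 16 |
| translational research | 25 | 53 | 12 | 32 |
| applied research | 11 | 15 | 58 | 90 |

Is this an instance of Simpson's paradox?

Infrastructure: the 2025 panel 51/139 = 36.7%, the internal panel 3/12 = 25.0% → the 2025 panel
Basic research: the 2025 panel 29/52 = 55.8%, the internal panel 8/16 = 50.0% → the 2025 panel
Translational research: the 2025 panel 25/53 = 47.2%, the internal panel 12/32 = 37.5% → the 2025 panel
Applied research: the 2025 panel 11/15 = 73.3%, the internal panel 58/90 = 64.4% → the 2025 panel
Overall: the 2025 panel 116/259 = 44.8%, the internal panel 81/150 = 54.0% → the internal panel
The 2025 panel wins each proposal group but the internal panel wins overall — the comparison reverses. The 2025 panel's proposals skew toward infrastructure, which has a lower base rate.

Yes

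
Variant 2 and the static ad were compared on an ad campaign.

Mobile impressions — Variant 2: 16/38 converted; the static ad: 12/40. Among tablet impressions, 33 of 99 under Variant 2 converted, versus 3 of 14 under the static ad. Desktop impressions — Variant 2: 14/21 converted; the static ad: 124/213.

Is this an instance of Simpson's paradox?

Mobile: Variant 2 16/38 = 42.1%, the static ad 12/40 = 30.0% → Variant 2
Tablet: Variant 2 33/99 = 33.3%, the static ad 3/14 = 21.4% → Variant 2
Desktop: Variant 2 14/21 = 66.7%, the static ad 124/213 = 58.2% → Variant 2
Overall: Variant 2 63/158 = 39.9%, the static ad 139/267 = 52.1% → the static ad
Variant 2 wins each device group but the static ad wins overall — the comparison reverses. Variant 2's impressions skew toward tablet, which has a lower base rate.

Yes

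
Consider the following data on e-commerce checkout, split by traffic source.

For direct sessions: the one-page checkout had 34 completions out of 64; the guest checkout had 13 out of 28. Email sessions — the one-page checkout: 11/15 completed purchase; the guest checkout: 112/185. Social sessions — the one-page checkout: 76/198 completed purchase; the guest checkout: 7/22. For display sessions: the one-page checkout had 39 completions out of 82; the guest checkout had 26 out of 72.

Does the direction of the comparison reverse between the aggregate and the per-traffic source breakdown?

Yes

Direct: the one-page checkout 34/64 = 53.1%, the guest checkout 13/28 = 46.4% → the one-page checkout
Email: the one-page checkout 11/15 = 73.3%, the guest checkout 112/185 = 60.5% → the one-page checkout
Social: the one-page checkout 76/198 = 38.4%, the guest checkout 7/22 = 31.8% → the one-page checkout
Display: the one-page checkout 39/82 = 47.6%, the guest checkout 26/72 = 36.1% → the one-page checkout
Overall: the one-page checkout 160/359 = 44.6%, the guest checkout 158/307 = 51.5% → the guest checkout
The one-page checkout wins each traffic group but the guest checkout wins overall — the comparison reverses. The one-page checkout's sessions skew toward social, which has a lower base rate.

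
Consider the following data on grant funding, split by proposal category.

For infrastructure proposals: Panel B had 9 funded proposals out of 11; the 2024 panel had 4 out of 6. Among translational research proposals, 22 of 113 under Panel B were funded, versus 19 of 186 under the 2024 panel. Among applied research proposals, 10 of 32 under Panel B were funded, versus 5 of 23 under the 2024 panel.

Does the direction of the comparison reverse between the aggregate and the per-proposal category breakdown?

Infrastructure: Panel B 9/11 = 81.8%, the 2024 panel 4/6 = 66.7% → Panel B
Translational research: Panel B 22/113 = 19.5%, the 2024 panel 19/186 = 10.2% → Panel B
Applied research: Panel B 10/32 = 31.2%, the 2024 panel 5/23 = 21.7% → Panel B
Overall: Panel B 41/156 = 26.3%, the 2024 panel 28/215 = 13.0% → Panel B
Panel B wins overall and in every proposal group — no reversal.

No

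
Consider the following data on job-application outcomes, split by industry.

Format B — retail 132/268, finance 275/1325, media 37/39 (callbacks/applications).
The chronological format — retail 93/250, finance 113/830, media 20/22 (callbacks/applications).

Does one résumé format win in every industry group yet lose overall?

Retail: Format B 132/268 = 49.3%, the chronological format 93/250 = 37.2% → Format B
Finance: Format B 275/1325 = 20.8%, the chronological format 113/830 = 13.6% → Format B
Media: Format B 37/39 = 94.9%, the chronological format 20/22 = 90.9% → Format B
Overall: Format B 444/1632 = 27.2%, the chronological format 226/1102 = 20.5% → Format B
Format B wins overall and in every industry group — no reversal.

No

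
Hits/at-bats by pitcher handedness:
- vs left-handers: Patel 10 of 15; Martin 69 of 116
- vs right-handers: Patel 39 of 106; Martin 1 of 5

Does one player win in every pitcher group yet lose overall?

Vs left-handers: Patel 10/15 = 66.7%, Martin 69/116 = 59.5% → Patel
Vs right-handers: Patel 39/106 = 36.8%, Martin 1/5 = 20.0% → Patel
Overall: Patel 49/121 = 40.5%, Martin 70/121 = 57.9% → Martin
Patel wins each pitcher group but Martin wins overall — the comparison reverses. Patel's at-bats skew toward vs right-handers, which has a lower base rate.

Yes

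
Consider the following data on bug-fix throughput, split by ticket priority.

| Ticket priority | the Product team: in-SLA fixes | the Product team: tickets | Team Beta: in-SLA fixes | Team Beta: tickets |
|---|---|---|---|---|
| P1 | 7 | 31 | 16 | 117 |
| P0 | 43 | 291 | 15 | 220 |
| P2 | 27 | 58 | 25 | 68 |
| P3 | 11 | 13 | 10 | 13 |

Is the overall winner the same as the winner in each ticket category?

P1: the Product team 7/31 = 22.6%, Team Beta 16/117 = 13.7% → the Product team
P0: the Product team 43/291 = 14.8%, Team Beta 15/220 = 6.8% → the Product team
P2: the Product team 27/58 = 46.6%, Team Beta 25/68 = 36.8% → the Product team
P3: the Product team 11/13 = 84.6%, Team Beta 10/13 = 76.9% → the Product team
Overall: the Product team 88/393 = 22.4%, Team Beta 66/418 = 15.8% → the Product team
The Product team wins overall and in every ticket group — no reversal.

Yes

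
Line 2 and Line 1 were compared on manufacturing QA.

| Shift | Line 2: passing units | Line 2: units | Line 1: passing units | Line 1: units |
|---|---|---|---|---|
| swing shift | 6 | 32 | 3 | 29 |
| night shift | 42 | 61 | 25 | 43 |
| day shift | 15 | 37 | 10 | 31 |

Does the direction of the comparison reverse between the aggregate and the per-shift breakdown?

Swing shift: Line 2 6/32 = 18.8%, Line 1 3/29 = 10.3% → Line 2
Night shift: Line 2 42/61 = 68.9%, Line 1 25/43 = 58.1% → Line 2
Day shift: Line 2 15/37 = 40.5%, Line 1 10/31 = 32.3% → Line 2
Overall: Line 2 63/130 = 48.5%, Line 1 38/103 = 36.9% → Line 2
Line 2 wins overall and in every shift group — no reversal.

No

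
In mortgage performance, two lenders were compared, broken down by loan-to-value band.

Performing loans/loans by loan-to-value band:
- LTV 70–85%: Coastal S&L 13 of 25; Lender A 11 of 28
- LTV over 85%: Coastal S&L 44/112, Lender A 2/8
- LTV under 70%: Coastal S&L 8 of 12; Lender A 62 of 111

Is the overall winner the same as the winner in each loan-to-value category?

LTV 70–85%: Coastal S&L 13/25 = 52.0%, Lender A 11/28 = 39.3% → Coastal S&L
LTV over 85%: Coastal S&L 44/112 = 39.3%, Lender A 2/8 = 25.0% → Coastal S&L
LTV under 70%: Coastal S&L 8/12 = 66.7%, Lender A 62/111 = 55.9% → Coastal S&L
Overall: Coastal S&L 65/149 = 43.6%, Lender A 75/147 = 51.0% → Lender A
Coastal S&L wins each loan-to-value group but Lender A wins overall — the comparison reverses. Coastal S&L's loans skew toward LTV over 85%, which has a lower base rate.

No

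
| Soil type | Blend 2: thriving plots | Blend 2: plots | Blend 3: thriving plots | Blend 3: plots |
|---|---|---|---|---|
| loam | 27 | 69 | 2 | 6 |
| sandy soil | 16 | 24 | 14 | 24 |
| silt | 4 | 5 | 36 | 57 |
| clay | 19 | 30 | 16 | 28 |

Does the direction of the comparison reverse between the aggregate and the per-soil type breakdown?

Loam: Blend 2 27/69 = 39.1%, Blend 3 2/6 = 33.3% → Blend 2
Sandy soil: Blend 2 16/24 = 66.7%, Blend 3 14/24 = 58.3% → Blend 2
Silt: Blend 2 4/5 = 80.0%, Blend 3 36/57 = 63.2% → Blend 2
Clay: Blend 2 19/30 = 63.3%, Blend 3 16/28 = 57.1% → Blend 2
Overall: Blend 2 66/128 = 51.6%, Blend 3 68/115 = 59.1% → Blend 3
Blend 2 wins each soil group but Blend 3 wins overall — the comparison reverses. Blend 2's plots skew toward loam, which has a lower base rate.

Yes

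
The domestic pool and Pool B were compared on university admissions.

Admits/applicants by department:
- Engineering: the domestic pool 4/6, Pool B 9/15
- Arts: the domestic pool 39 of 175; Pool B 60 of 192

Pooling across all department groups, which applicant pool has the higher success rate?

Engineering: the domestic pool 4/6 = 66.7%, Pool B 9/15 = 60.0% → the domestic pool
Arts: the domestic pool 39/175 = 22.3%, Pool B 60/192 = 31.2% → Pool B
Overall: the domestic pool 43/181 = 23.8%, Pool B 69/207 = 33.3% → Pool B
(Neither sweeps every department group, but Pool B has the higher pooled rate.)

Pool B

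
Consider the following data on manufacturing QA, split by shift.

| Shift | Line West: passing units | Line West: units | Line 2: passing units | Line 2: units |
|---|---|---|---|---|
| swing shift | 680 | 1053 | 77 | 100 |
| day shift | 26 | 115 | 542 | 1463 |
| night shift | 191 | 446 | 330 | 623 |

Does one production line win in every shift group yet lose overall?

Swing shift: Line West 680/1053 = 64.6%, Line 2 77/100 = 77.0% → Line 2
Day shift: Line West 26/115 = 22.6%, Line 2 542/1463 = 37.0% → Line 2
Night shift: Line West 191/446 = 42.8%, Line 2 330/623 = 53.0% → Line 2
Overall: Line West 897/1614 = 55.6%, Line 2 949/2186 = 43.4% → Line West
Line 2 wins each shift group but Line West wins overall — the comparison reverses. Line 2's units skew toward day shift, which has a lower base rate.

Yes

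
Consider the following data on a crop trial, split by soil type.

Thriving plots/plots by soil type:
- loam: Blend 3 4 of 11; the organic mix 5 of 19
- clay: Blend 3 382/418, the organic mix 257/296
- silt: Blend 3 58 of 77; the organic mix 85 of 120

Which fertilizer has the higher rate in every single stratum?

Loam: Blend 3 4/11 = 36.4%, the organic mix 5/19 = 26.3% → Blend 3
Clay: Blend 3 382/418 = 91.4%, the organic mix 257/296 = 86.8% → Blend 3
Silt: Blend 3 58/77 = 75.3%, the organic mix 85/120 = 70.8% → Blend 3
Blend 3 has the higher rate in all 3 groups.

Blend 3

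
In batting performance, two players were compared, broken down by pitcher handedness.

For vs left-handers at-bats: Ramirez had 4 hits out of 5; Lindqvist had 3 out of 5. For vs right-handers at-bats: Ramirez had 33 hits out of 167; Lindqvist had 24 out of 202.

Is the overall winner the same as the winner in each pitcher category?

Vs left-handers: Ramirez 4/5 = 80.0%, Lindqvist 3/5 = 60.0% → Ramirez
Vs right-handers: Ramirez 33/167 = 19.8%, Lindqvist 24/202 = 11.9% → Ramirez
Overall: Ramirez 37/172 = 21.5%, Lindqvist 27/207 = 13.0% → Ramirez
Ramirez wins overall and in every pitcher group — no reversal.

Yes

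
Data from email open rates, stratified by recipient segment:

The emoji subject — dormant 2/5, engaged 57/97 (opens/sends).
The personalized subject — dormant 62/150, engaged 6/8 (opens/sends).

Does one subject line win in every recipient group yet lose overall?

Yes

Dormant: the emoji subject 2/5 = 40.0%, the personalized subject 62/150 = 41.3% → the personalized subject
Engaged: the emoji subject 57/97 = 58.8%, the personalized subject 6/8 = 75.0% → the personalized subject
Overall: the emoji subject 59/102 = 57.8%, the personalized subject 68/158 = 43.0% → the emoji subject
The personalized subject wins each recipient group but the emoji subject wins overall — the comparison reverses. The personalized subject's sends skew toward dormant, which has a lower base rate.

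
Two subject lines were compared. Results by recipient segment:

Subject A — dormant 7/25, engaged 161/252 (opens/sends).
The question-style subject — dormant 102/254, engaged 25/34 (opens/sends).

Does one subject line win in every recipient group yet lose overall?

Yes

Dormant: Subject A 7/25 = 28.0%, the question-style subject 102/254 = 40.2% → the question-style subject
Engaged: Subject A 161/252 = 63.9%, the question-style subject 25/34 = 73.5% → the question-style subject
Overall: Subject A 168/277 = 60.6%, the question-style subject 127/288 = 44.1% → Subject A
The question-style subject wins each recipient group but Subject A wins overall — the comparison reverses. The question-style subject's sends skew toward dormant, which has a lower base rate.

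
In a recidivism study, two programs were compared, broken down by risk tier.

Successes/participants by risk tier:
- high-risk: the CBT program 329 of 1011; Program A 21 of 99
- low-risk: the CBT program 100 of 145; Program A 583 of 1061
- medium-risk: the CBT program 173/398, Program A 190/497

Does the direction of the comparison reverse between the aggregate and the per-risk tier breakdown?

Yes

High-risk: the CBT program 329/1011 = 32.5%, Program A 21/99 = 21.2% → the CBT program
Low-risk: the CBT program 100/145 = 69.0%, Program A 583/1061 = 54.9% → the CBT program
Medium-risk: the CBT program 173/398 = 43.5%, Program A 190/497 = 38.2% → the CBT program
Overall: the CBT program 602/1554 = 38.7%, Program A 794/1657 = 47.9% → Program A
The CBT program wins each risk group but Program A wins overall — the comparison reverses. The CBT program's participants skew toward high-risk, which has a lower base rate.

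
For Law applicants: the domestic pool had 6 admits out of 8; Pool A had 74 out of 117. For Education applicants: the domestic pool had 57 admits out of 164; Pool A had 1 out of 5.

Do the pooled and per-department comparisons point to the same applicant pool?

No

Law: the domestic pool 6/8 = 75.0%, Pool A 74/117 = 63.2% → the domestic pool
Education: the domestic pool 57/164 = 34.8%, Pool A 1/5 = 20.0% → the domestic pool
Overall: the domestic pool 63/172 = 36.6%, Pool A 75/122 = 61.5% → Pool A
The domestic pool wins each department group but Pool A wins overall — the comparison reverses. The domestic pool's applicants skew toward Education, which has a lower base rate.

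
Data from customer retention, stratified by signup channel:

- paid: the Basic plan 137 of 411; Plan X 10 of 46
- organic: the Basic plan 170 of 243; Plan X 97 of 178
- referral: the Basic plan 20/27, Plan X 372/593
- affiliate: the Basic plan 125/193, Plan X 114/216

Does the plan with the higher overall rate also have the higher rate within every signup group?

Paid: the Basic plan 137/411 = 33.3%, Plan X 10/46 = 21.7% → the Basic plan
Organic: the Basic plan 170/243 = 70.0%, Plan X 97/178 = 54.5% → the Basic plan
Referral: the Basic plan 20/27 = 74.1%, Plan X 372/593 = 62.7% → the Basic plan
Affiliate: the Basic plan 125/193 = 64.8%, Plan X 114/216 = 52.8% → the Basic plan
Overall: the Basic plan 452/874 = 51.7%, Plan X 593/1033 = 57.4% → Plan X
The Basic plan wins each signup group but Plan X wins overall — the comparison reverses. The Basic plan's customers skew toward paid, which has a lower base rate.

No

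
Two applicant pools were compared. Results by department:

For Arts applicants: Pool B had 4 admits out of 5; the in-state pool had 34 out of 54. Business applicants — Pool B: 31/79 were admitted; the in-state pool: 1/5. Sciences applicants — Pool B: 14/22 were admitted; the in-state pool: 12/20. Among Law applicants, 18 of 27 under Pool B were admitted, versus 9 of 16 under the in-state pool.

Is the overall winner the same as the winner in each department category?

No

Arts: Pool B 4/5 = 80.0%, the in-state pool 34/54 = 63.0% → Pool B
Business: Pool B 31/79 = 39.2%, the in-state pool 1/5 = 20.0% → Pool B
Sciences: Pool B 14/22 = 63.6%, the in-state pool 12/20 = 60.0% → Pool B
Law: Pool B 18/27 = 66.7%, the in-state pool 9/16 = 56.2% → Pool B
Overall: Pool B 67/133 = 50.4%, the in-state pool 56/95 = 58.9% → the in-state pool
Pool B wins each department group but the in-state pool wins overall — the comparison reverses. Pool B's applicants skew toward Business, which has a lower base rate.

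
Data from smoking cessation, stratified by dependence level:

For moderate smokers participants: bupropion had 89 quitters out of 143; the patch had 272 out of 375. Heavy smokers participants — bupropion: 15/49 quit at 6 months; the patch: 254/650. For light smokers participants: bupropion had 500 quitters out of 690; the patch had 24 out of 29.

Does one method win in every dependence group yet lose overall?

Moderate smokers: bupropion 89/143 = 62.2%, the patch 272/375 = 72.5% → the patch
Heavy smokers: bupropion 15/49 = 30.6%, the patch 254/650 = 39.1% → the patch
Light smokers: bupropion 500/690 = 72.5%, the patch 24/29 = 82.8% → the patch
Overall: bupropion 604/882 = 68.5%, the patch 550/1054 = 52.2% → bupropion
The patch wins each dependence group but bupropion wins overall — the comparison reverses. The patch's participants skew toward heavy smokers, which has a lower base rate.

Yes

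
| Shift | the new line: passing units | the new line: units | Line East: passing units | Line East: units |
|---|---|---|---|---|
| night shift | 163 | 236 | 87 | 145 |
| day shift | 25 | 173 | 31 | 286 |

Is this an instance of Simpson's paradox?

Night shift: the new line 163/236 = 69.1%, Line East 87/145 = 60.0% → the new line
Day shift: the new line 25/173 = 14.5%, Line East 31/286 = 10.8% → the new line
Overall: the new line 188/409 = 46.0%, Line East 118/431 = 27.4% → the new line
The new line wins overall and in every shift group — no reversal.

No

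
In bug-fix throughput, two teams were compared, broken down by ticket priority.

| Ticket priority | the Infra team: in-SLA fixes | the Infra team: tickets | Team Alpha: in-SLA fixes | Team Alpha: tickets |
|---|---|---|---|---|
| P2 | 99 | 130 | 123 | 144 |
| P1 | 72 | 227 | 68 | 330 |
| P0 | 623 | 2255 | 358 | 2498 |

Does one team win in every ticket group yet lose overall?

No

P2: the Infra team 99/130 = 76.2%, Team Alpha 123/144 = 85.4% → Team Alpha
P1: the Infra team 72/227 = 31.7%, Team Alpha 68/330 = 20.6% → the Infra team
P0: the Infra team 623/2255 = 27.6%, Team Alpha 358/2498 = 14.3% → the Infra team
Overall: the Infra team 794/2612 = 30.4%, Team Alpha 549/2972 = 18.5% → the Infra team
Neither sweeps: the Infra team wins 2 of 3 groups, Team Alpha wins 1. The Infra team wins overall but not every group — no Simpson reversal.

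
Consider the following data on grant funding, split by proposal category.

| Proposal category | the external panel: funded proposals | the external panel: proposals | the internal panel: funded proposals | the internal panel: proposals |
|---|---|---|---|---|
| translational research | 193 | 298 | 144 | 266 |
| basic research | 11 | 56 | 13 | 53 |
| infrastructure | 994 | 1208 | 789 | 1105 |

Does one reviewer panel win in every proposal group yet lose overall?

No

Translational research: the external panel 193/298 = 64.8%, the internal panel 144/266 = 54.1% → the external panel
Basic research: the external panel 11/56 = 19.6%, the internal panel 13/53 = 24.5% → the internal panel
Infrastructure: the external panel 994/1208 = 82.3%, the internal panel 789/1105 = 71.4% → the external panel
Overall: the external panel 1198/1562 = 76.7%, the internal panel 946/1424 = 66.4% → the external panel
Neither sweeps: the external panel wins 2 of 3 groups, the internal panel wins 1. The external panel wins overall but not every group — no Simpson reversal.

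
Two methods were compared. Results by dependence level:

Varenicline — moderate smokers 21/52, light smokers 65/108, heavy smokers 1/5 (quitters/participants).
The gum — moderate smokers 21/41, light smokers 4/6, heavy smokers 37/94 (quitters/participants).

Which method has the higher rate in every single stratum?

Moderate smokers: varenicline 21/52 = 40.4%, the gum 21/41 = 51.2% → the gum
Light smokers: varenicline 65/108 = 60.2%, the gum 4/6 = 66.7% → the gum
Heavy smokers: varenicline 1/5 = 20.0%, the gum 37/94 = 39.4% → the gum
The gum has the higher rate in all 3 groups.

the gum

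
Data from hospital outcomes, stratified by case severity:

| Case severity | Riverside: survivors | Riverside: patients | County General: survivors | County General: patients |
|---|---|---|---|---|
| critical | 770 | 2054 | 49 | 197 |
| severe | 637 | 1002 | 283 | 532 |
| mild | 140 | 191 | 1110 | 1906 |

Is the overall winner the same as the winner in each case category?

No

Critical: Riverside 770/2054 = 37.5%, County General 49/197 = 24.9% → Riverside
Severe: Riverside 637/1002 = 63.6%, County General 283/532 = 53.2% → Riverside
Mild: Riverside 140/191 = 73.3%, County General 1110/1906 = 58.2% → Riverside
Overall: Riverside 1547/3247 = 47.6%, County General 1442/2635 = 54.7% → County General
Riverside wins each case group but County General wins overall — the comparison reverses. Riverside's patients skew toward critical, which has a lower base rate.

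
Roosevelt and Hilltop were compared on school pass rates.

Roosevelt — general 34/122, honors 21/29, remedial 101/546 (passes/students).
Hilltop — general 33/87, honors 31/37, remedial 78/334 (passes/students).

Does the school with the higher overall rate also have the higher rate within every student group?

Yes

General: Roosevelt 34/122 = 27.9%, Hilltop 33/87 = 37.9% → Hilltop
Honors: Roosevelt 21/29 = 72.4%, Hilltop 31/37 = 83.8% → Hilltop
Remedial: Roosevelt 101/546 = 18.5%, Hilltop 78/334 = 23.4% → Hilltop
Overall: Roosevelt 156/697 = 22.4%, Hilltop 142/458 = 31.0% → Hilltop
Hilltop wins overall and in every student group — no reversal.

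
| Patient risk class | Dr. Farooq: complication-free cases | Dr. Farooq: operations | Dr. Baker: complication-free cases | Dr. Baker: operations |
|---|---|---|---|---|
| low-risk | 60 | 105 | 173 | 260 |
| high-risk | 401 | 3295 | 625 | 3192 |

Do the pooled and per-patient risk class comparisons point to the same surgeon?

Yes

Low-risk: Dr. Farooq 60/105 = 57.1%, Dr. Baker 173/260 = 66.5% → Dr. Baker
High-risk: Dr. Farooq 401/3295 = 12.2%, Dr. Baker 625/3192 = 19.6% → Dr. Baker
Overall: Dr. Farooq 461/3400 = 13.6%, Dr. Baker 798/3452 = 23.1% → Dr. Baker
Dr. Baker wins overall and in every patient risk group — no reversal.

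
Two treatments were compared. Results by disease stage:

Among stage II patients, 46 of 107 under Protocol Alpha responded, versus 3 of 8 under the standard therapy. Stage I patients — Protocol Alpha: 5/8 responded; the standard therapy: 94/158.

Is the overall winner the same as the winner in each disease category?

No

Stage II: Protocol Alpha 46/107 = 43.0%, the standard therapy 3/8 = 37.5% → Protocol Alpha
Stage I: Protocol Alpha 5/8 = 62.5%, the standard therapy 94/158 = 59.5% → Protocol Alpha
Overall: Protocol Alpha 51/115 = 44.3%, the standard therapy 97/166 = 58.4% → the standard therapy
Protocol Alpha wins each disease group but the standard therapy wins overall — the comparison reverses. Protocol Alpha's patients skew toward stage II, which has a lower base rate.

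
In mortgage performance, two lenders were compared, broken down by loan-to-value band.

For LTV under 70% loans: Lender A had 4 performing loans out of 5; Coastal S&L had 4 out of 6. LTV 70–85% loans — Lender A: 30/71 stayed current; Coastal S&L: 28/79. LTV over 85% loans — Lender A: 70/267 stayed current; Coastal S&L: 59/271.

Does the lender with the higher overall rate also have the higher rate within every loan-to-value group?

LTV under 70%: Lender A 4/5 = 80.0%, Coastal S&L 4/6 = 66.7% → Lender A
LTV 70–85%: Lender A 30/71 = 42.3%, Coastal S&L 28/79 = 35.4% → Lender A
LTV over 85%: Lender A 70/267 = 26.2%, Coastal S&L 59/271 = 21.8% → Lender A
Overall: Lender A 104/343 = 30.3%, Coastal S&L 91/356 = 25.6% → Lender A
Lender A wins overall and in every loan-to-value group — no reversal.

Yes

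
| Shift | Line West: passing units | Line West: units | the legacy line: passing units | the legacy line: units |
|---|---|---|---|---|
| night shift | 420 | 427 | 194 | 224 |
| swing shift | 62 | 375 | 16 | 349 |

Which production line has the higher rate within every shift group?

Night shift: Line West 420/427 = 98.4%, the legacy line 194/224 = 86.6% → Line West
Swing shift: Line West 62/375 = 16.5%, the legacy line 16/349 = 4.6% → Line West
Line West has the higher rate in both groups.

Line West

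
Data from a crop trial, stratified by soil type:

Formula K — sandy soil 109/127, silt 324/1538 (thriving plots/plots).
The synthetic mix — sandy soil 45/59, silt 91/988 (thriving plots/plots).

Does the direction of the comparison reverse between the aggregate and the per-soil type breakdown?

Sandy soil: Formula K 109/127 = 85.8%, the synthetic mix 45/59 = 76.3% → Formula K
Silt: Formula K 324/1538 = 21.1%, the synthetic mix 91/988 = 9.2% → Formula K
Overall: Formula K 433/1665 = 26.0%, the synthetic mix 136/1047 = 13.0% → Formula K
Formula K wins overall and in every soil group — no reversal.

No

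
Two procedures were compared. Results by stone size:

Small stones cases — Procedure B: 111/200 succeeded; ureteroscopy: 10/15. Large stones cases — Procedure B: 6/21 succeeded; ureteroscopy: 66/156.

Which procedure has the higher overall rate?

Small stones: Procedure B 111/200 = 55.5%, ureteroscopy 10/15 = 66.7% → ureteroscopy
Large stones: Procedure B 6/21 = 28.6%, ureteroscopy 66/156 = 42.3% → ureteroscopy
Overall: Procedure B 117/221 = 52.9%, ureteroscopy 76/171 = 44.4% → Procedure B
(Ureteroscopy wins every stone group but Procedure B wins overall — ureteroscopy's cases skew toward the low-rate large stones group.)

Procedure B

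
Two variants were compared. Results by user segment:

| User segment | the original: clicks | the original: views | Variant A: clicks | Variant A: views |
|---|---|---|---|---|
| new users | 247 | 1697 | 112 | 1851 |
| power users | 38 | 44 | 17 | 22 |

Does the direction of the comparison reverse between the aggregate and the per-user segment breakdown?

New users: the original 247/1697 = 14.6%, Variant A 112/1851 = 6.1% → the original
Power users: the original 38/44 = 86.4%, Variant A 17/22 = 77.3% → the original
Overall: the original 285/1741 = 16.4%, Variant A 129/1873 = 6.9% → the original
The original wins overall and in every user group — no reversal.

No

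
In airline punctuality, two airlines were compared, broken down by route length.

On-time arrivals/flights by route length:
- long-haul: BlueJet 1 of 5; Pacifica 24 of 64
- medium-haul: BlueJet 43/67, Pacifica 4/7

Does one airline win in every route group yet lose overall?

Long-haul: BlueJet 1/5 = 20.0%, Pacifica 24/64 = 37.5% → Pacifica
Medium-haul: BlueJet 43/67 = 64.2%, Pacifica 4/7 = 57.1% → BlueJet
Overall: BlueJet 44/72 = 61.1%, Pacifica 28/71 = 39.4% → BlueJet
Neither sweeps: BlueJet wins 1 of 2 groups, Pacifica wins 1. BlueJet wins overall but not every group — no Simpson reversal.

No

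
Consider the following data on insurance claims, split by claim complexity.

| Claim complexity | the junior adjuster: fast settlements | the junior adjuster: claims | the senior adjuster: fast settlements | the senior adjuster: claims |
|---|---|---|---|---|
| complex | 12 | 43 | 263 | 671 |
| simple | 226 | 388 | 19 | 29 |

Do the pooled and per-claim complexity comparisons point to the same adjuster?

Complex: the junior adjuster 12/43 = 27.9%, the senior adjuster 263/671 = 39.2% → the senior adjuster
Simple: the junior adjuster 226/388 = 58.2%, the senior adjuster 19/29 = 65.5% → the senior adjuster
Overall: the junior adjuster 238/431 = 55.2%, the senior adjuster 282/700 = 40.3% → the junior adjuster
The senior adjuster wins each claim group but the junior adjuster wins overall — the comparison reverses. The senior adjuster's claims skew toward complex, which has a lower base rate.

No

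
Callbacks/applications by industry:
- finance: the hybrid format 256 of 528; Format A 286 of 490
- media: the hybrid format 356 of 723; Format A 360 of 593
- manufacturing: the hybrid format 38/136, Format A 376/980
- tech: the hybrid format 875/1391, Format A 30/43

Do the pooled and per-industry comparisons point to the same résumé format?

Finance: the hybrid format 256/528 = 48.5%, Format A 286/490 = 58.4% → Format A
Media: the hybrid format 356/723 = 49.2%, Format A 360/593 = 60.7% → Format A
Manufacturing: the hybrid format 38/136 = 27.9%, Format A 376/980 = 38.4% → Format A
Tech: the hybrid format 875/1391 = 62.9%, Format A 30/43 = 69.8% → Format A
Overall: the hybrid format 1525/2778 = 54.9%, Format A 1052/2106 = 50.0% → the hybrid format
Format A wins each industry group but the hybrid format wins overall — the comparison reverses. Format A's applications skew toward manufacturing, which has a lower base rate.

No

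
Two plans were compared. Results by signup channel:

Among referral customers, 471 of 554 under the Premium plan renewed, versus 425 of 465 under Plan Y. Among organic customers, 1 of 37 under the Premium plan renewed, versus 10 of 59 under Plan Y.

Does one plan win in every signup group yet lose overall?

No

Referral: the Premium plan 471/554 = 85.0%, Plan Y 425/465 = 91.4% → Plan Y
Organic: the Premium plan 1/37 = 2.7%, Plan Y 10/59 = 16.9% → Plan Y
Overall: the Premium plan 472/591 = 79.9%, Plan Y 435/524 = 83.0% → Plan Y
Plan Y wins overall and in every signup group — no reversal.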